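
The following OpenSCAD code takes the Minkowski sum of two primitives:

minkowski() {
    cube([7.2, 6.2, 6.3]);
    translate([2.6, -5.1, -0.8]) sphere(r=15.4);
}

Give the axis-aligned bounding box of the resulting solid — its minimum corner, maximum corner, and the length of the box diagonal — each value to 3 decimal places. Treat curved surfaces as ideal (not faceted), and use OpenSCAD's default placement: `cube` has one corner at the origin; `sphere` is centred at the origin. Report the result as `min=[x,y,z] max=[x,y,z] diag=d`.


A = translate([2.6, -5.1, -0.8]) sphere(r=15.4) → bbox [-12.8,-20.5,-16.2] .. [18,10.3,14.6]
B = cube([7.2, 6.2, 6.3]) → bbox [0,0,0] .. [7.2,6.2,6.3]
lo = A.lo+B.lo = [-12.8+0, -20.5+0, -16.2+0] = [-12.800,-20.500,-16.200]
hi = A.hi+B.hi = [18+7.2, 10.3+6.2, 14.6+6.3] = [25.200,16.500,20.900]
diag = √(38²+37²+37.1²) = √4189.41 = 64.726

min=[-12.800,-20.500,-16.200] max=[25.200,16.500,20.900] diag=64.726


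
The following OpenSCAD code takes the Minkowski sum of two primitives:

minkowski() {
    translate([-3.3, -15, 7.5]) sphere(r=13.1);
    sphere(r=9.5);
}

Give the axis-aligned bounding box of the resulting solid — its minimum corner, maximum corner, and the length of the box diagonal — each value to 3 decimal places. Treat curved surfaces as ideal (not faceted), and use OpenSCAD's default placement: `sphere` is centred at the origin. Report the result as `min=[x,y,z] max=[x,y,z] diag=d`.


min=[-25.900,-37.600,-15.100] max=[19.300,7.600,30.100] diag=78.289

A = translate([-3.3, -15, 7.5]) sphere(r=13.1) → bbox [-16.4,-28.1,-5.6] .. [9.8,-1.9,20.6]
B = sphere(r=9.5) → bbox [-9.5,-9.5,-9.5] .. [9.5,9.5,9.5]
lo = A.lo+B.lo = [-16.4-9.5, -28.1-9.5, -5.6-9.5] = [-25.900,-37.600,-15.100]
hi = A.hi+B.hi = [9.8+9.5, -1.9+9.5, 20.6+9.5] = [19.300,7.600,30.100]
diag = √(45.2²+45.2²+45.2²) = √6129.12 = 78.289


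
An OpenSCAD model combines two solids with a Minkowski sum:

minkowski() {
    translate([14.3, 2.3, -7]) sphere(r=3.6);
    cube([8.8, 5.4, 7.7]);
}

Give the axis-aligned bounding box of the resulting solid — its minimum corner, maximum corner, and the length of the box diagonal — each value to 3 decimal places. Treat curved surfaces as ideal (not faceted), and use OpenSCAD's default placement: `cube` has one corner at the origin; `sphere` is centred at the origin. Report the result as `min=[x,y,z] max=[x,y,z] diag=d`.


min=[10.700,-1.300,-10.600] max=[26.700,11.300,4.300] diag=25.234

A = translate([14.3, 2.3, -7]) sphere(r=3.6) → bbox [10.7,-1.3,-10.6] .. [17.9,5.9,-3.4]
B = cube([8.8, 5.4, 7.7]) → bbox [0,0,0] .. [8.8,5.4,7.7]
lo = A.lo+B.lo = [10.7+0, -1.3+0, -10.6+0] = [10.700,-1.300,-10.600]
hi = A.hi+B.hi = [17.9+8.8, 5.9+5.4, -3.4+7.7] = [26.700,11.300,4.300]
diag = √(16²+12.6²+14.9²) = √636.77 = 25.234


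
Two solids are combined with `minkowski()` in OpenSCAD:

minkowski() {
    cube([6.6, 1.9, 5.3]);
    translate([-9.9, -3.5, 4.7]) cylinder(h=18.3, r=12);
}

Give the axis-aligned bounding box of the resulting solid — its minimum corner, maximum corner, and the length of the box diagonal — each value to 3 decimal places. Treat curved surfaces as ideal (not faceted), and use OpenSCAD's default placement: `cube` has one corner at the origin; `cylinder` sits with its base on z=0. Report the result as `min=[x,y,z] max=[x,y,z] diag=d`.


min=[-21.900,-15.500,4.700] max=[8.700,10.400,28.300] diag=46.520

A = translate([-9.9, -3.5, 4.7]) cylinder(h=18.3, r=12) → bbox [-21.9,-15.5,4.7] .. [2.1,8.5,23]
B = cube([6.6, 1.9, 5.3]) → bbox [0,0,0] .. [6.6,1.9,5.3]
lo = A.lo+B.lo = [-21.9+0, -15.5+0, 4.7+0] = [-21.900,-15.500,4.700]
hi = A.hi+B.hi = [2.1+6.6, 8.5+1.9, 23+5.3] = [8.700,10.400,28.300]
diag = √(30.6²+25.9²+23.6²) = √2164.13 = 46.520


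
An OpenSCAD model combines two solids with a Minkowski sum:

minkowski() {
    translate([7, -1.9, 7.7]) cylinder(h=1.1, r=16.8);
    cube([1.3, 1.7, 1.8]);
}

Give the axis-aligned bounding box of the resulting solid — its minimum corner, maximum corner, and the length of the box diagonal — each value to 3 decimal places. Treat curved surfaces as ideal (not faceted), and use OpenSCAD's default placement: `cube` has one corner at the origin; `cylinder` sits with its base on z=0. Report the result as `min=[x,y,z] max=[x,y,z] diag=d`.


min=[-9.800,-18.700,7.700] max=[25.100,16.600,10.600] diag=49.724

A = translate([7, -1.9, 7.7]) cylinder(h=1.1, r=16.8) → bbox [-9.8,-18.7,7.7] .. [23.8,14.9,8.8]
B = cube([1.3, 1.7, 1.8]) → bbox [0,0,0] .. [1.3,1.7,1.8]
lo = A.lo+B.lo = [-9.8+0, -18.7+0, 7.7+0] = [-9.800,-18.700,7.700]
hi = A.hi+B.hi = [23.8+1.3, 14.9+1.7, 8.8+1.8] = [25.100,16.600,10.600]
diag = √(34.9²+35.3²+2.9²) = √2472.51 = 49.724


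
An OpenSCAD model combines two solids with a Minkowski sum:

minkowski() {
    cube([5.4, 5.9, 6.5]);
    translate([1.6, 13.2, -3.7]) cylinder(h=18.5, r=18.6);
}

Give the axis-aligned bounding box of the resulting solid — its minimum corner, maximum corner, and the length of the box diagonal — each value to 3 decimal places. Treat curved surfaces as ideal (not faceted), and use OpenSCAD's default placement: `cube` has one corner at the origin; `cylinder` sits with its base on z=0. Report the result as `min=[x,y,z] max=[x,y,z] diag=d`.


min=[-17.000,-5.400,-3.700] max=[25.600,37.700,21.300] diag=65.554

A = translate([1.6, 13.2, -3.7]) cylinder(h=18.5, r=18.6) → bbox [-17,-5.4,-3.7] .. [20.2,31.8,14.8]
B = cube([5.4, 5.9, 6.5]) → bbox [0,0,0] .. [5.4,5.9,6.5]
lo = A.lo+B.lo = [-17+0, -5.4+0, -3.7+0] = [-17.000,-5.400,-3.700]
hi = A.hi+B.hi = [20.2+5.4, 31.8+5.9, 14.8+6.5] = [25.600,37.700,21.300]
diag = √(42.6²+43.1²+25²) = √4297.37 = 65.554


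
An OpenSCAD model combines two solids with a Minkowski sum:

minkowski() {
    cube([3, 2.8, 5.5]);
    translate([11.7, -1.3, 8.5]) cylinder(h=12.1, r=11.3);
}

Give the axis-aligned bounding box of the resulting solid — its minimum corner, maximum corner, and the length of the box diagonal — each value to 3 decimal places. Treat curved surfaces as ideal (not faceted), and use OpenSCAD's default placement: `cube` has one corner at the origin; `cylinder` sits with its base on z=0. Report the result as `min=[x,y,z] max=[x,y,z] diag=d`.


A = translate([11.7, -1.3, 8.5]) cylinder(h=12.1, r=11.3) → bbox [0.4,-12.6,8.5] .. [23,10,20.6]
B = cube([3, 2.8, 5.5]) → bbox [0,0,0] .. [3,2.8,5.5]
lo = A.lo+B.lo = [0.4+0, -12.6+0, 8.5+0] = [0.400,-12.600,8.500]
hi = A.hi+B.hi = [23+3, 10+2.8, 20.6+5.5] = [26.000,12.800,26.100]
diag = √(25.6²+25.4²+17.6²) = √1610.28 = 40.128

min=[0.400,-12.600,8.500] max=[26.000,12.800,26.100] diag=40.128


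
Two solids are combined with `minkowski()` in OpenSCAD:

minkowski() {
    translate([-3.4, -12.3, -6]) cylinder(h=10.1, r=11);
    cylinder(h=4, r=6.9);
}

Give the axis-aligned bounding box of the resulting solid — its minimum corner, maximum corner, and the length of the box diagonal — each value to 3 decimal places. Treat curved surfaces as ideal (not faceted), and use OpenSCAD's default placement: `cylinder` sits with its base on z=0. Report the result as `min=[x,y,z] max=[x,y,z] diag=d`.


A = translate([-3.4, -12.3, -6]) cylinder(h=10.1, r=11) → bbox [-14.4,-23.3,-6] .. [7.6,-1.3,4.1]
B = cylinder(h=4, r=6.9) → bbox [-6.9,-6.9,0] .. [6.9,6.9,4]
lo = A.lo+B.lo = [-14.4-6.9, -23.3-6.9, -6+0] = [-21.300,-30.200,-6.000]
hi = A.hi+B.hi = [7.6+6.9, -1.3+6.9, 4.1+4] = [14.500,5.600,8.100]
diag = √(35.8²+35.8²+14.1²) = √2762.09 = 52.556

min=[-21.300,-30.200,-6.000] max=[14.500,5.600,8.100] diag=52.556


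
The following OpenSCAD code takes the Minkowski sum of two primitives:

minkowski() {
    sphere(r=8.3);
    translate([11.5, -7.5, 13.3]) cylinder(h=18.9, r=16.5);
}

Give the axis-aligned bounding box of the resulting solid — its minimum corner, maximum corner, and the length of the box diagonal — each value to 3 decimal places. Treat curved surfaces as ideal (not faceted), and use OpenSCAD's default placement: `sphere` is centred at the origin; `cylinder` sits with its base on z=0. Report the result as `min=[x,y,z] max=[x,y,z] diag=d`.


min=[-13.300,-32.300,5.000] max=[36.300,17.300,40.500] diag=78.617

A = translate([11.5, -7.5, 13.3]) cylinder(h=18.9, r=16.5) → bbox [-5,-24,13.3] .. [28,9,32.2]
B = sphere(r=8.3) → bbox [-8.3,-8.3,-8.3] .. [8.3,8.3,8.3]
lo = A.lo+B.lo = [-5-8.3, -24-8.3, 13.3-8.3] = [-13.300,-32.300,5.000]
hi = A.hi+B.hi = [28+8.3, 9+8.3, 32.2+8.3] = [36.300,17.300,40.500]
diag = √(49.6²+49.6²+35.5²) = √6180.57 = 78.617


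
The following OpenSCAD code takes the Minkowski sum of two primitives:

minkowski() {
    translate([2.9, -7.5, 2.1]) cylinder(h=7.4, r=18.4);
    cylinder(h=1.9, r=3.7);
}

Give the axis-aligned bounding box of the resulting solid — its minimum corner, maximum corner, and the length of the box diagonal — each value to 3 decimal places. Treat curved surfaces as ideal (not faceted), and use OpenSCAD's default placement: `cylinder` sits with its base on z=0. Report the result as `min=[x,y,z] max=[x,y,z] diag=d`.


A = translate([2.9, -7.5, 2.1]) cylinder(h=7.4, r=18.4) → bbox [-15.5,-25.9,2.1] .. [21.3,10.9,9.5]
B = cylinder(h=1.9, r=3.7) → bbox [-3.7,-3.7,0] .. [3.7,3.7,1.9]
lo = A.lo+B.lo = [-15.5-3.7, -25.9-3.7, 2.1+0] = [-19.200,-29.600,2.100]
hi = A.hi+B.hi = [21.3+3.7, 10.9+3.7, 9.5+1.9] = [25.000,14.600,11.400]
diag = √(44.2²+44.2²+9.3²) = √3993.77 = 63.196

min=[-19.200,-29.600,2.100] max=[25.000,14.600,11.400] diag=63.196


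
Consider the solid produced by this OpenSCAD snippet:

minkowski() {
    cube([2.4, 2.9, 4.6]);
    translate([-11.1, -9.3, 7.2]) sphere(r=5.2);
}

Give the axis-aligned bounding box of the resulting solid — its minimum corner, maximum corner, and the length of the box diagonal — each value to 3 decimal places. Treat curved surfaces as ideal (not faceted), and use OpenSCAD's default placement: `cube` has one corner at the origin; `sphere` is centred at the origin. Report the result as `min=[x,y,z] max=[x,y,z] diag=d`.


min=[-16.300,-14.500,2.000] max=[-3.500,-1.200,17.000] diag=23.785

A = translate([-11.1, -9.3, 7.2]) sphere(r=5.2) → bbox [-16.3,-14.5,2] .. [-5.9,-4.1,12.4]
B = cube([2.4, 2.9, 4.6]) → bbox [0,0,0] .. [2.4,2.9,4.6]
lo = A.lo+B.lo = [-16.3+0, -14.5+0, 2+0] = [-16.300,-14.500,2.000]
hi = A.hi+B.hi = [-5.9+2.4, -4.1+2.9, 12.4+4.6] = [-3.500,-1.200,17.000]
diag = √(12.8²+13.3²+15²) = √565.73 = 23.785


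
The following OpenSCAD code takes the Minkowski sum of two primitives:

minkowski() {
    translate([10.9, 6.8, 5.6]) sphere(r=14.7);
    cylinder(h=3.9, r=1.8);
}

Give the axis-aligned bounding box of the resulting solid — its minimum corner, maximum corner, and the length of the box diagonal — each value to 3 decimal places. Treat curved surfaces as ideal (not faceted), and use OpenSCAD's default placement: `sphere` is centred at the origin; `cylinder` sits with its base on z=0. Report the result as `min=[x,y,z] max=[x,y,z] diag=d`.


min=[-5.600,-9.700,-9.100] max=[27.400,23.300,24.200] diag=57.331

A = translate([10.9, 6.8, 5.6]) sphere(r=14.7) → bbox [-3.8,-7.9,-9.1] .. [25.6,21.5,20.3]
B = cylinder(h=3.9, r=1.8) → bbox [-1.8,-1.8,0] .. [1.8,1.8,3.9]
lo = A.lo+B.lo = [-3.8-1.8, -7.9-1.8, -9.1+0] = [-5.600,-9.700,-9.100]
hi = A.hi+B.hi = [25.6+1.8, 21.5+1.8, 20.3+3.9] = [27.400,23.300,24.200]
diag = √(33²+33²+33.3²) = √3286.89 = 57.331


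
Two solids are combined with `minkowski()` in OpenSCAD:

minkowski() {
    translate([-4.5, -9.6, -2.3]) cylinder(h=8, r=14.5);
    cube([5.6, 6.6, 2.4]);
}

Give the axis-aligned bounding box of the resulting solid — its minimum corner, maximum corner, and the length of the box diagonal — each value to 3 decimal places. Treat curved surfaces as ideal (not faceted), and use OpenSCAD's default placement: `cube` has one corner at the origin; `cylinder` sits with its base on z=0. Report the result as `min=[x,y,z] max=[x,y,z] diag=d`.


A = translate([-4.5, -9.6, -2.3]) cylinder(h=8, r=14.5) → bbox [-19,-24.1,-2.3] .. [10,4.9,5.7]
B = cube([5.6, 6.6, 2.4]) → bbox [0,0,0] .. [5.6,6.6,2.4]
lo = A.lo+B.lo = [-19+0, -24.1+0, -2.3+0] = [-19.000,-24.100,-2.300]
hi = A.hi+B.hi = [10+5.6, 4.9+6.6, 5.7+2.4] = [15.600,11.500,8.100]
diag = √(34.6²+35.6²+10.4²) = √2572.68 = 50.722

min=[-19.000,-24.100,-2.300] max=[15.600,11.500,8.100] diag=50.722


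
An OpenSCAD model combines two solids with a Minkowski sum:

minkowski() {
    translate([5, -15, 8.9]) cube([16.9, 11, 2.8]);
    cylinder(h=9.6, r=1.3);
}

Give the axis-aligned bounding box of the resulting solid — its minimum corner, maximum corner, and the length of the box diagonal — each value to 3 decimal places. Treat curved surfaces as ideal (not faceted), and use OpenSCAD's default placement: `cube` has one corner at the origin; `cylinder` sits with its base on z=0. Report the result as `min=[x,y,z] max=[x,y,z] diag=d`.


min=[3.700,-16.300,8.900] max=[23.200,-2.700,21.300] diag=26.814

A = translate([5, -15, 8.9]) cube([16.9, 11, 2.8]) → bbox [5,-15,8.9] .. [21.9,-4,11.7]
B = cylinder(h=9.6, r=1.3) → bbox [-1.3,-1.3,0] .. [1.3,1.3,9.6]
lo = A.lo+B.lo = [5-1.3, -15-1.3, 8.9+0] = [3.700,-16.300,8.900]
hi = A.hi+B.hi = [21.9+1.3, -4+1.3, 11.7+9.6] = [23.200,-2.700,21.300]
diag = √(19.5²+13.6²+12.4²) = √718.97 = 26.814


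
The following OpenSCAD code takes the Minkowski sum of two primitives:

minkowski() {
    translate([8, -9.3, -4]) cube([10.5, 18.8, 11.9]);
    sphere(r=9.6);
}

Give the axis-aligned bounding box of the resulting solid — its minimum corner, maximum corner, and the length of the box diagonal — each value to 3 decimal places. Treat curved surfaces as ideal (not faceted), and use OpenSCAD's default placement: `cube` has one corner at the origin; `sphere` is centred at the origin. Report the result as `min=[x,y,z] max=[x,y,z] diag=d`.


min=[-1.600,-18.900,-13.600] max=[28.100,19.100,17.500] diag=57.387

A = translate([8, -9.3, -4]) cube([10.5, 18.8, 11.9]) → bbox [8,-9.3,-4] .. [18.5,9.5,7.9]
B = sphere(r=9.6) → bbox [-9.6,-9.6,-9.6] .. [9.6,9.6,9.6]
lo = A.lo+B.lo = [8-9.6, -9.3-9.6, -4-9.6] = [-1.600,-18.900,-13.600]
hi = A.hi+B.hi = [18.5+9.6, 9.5+9.6, 7.9+9.6] = [28.100,19.100,17.500]
diag = √(29.7²+38²+31.1²) = √3293.3 = 57.387


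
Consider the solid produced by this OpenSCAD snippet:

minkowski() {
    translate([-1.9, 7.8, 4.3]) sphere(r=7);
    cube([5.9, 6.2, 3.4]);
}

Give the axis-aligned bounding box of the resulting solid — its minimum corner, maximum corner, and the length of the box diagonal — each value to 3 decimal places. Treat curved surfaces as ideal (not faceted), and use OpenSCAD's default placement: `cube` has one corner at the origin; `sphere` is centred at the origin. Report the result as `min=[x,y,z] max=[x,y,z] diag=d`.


A = translate([-1.9, 7.8, 4.3]) sphere(r=7) → bbox [-8.9,0.8,-2.7] .. [5.1,14.8,11.3]
B = cube([5.9, 6.2, 3.4]) → bbox [0,0,0] .. [5.9,6.2,3.4]
lo = A.lo+B.lo = [-8.9+0, 0.8+0, -2.7+0] = [-8.900,0.800,-2.700]
hi = A.hi+B.hi = [5.1+5.9, 14.8+6.2, 11.3+3.4] = [11.000,21.000,14.700]
diag = √(19.9²+20.2²+17.4²) = √1106.81 = 33.269

min=[-8.900,0.800,-2.700] max=[11.000,21.000,14.700] diag=33.269


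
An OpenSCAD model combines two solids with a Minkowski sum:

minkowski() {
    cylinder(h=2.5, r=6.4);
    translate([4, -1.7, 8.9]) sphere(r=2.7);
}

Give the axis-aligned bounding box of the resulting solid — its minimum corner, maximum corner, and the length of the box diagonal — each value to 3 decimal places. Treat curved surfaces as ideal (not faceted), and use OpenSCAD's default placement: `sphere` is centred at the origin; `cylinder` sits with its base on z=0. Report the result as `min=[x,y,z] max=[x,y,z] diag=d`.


A = translate([4, -1.7, 8.9]) sphere(r=2.7) → bbox [1.3,-4.4,6.2] .. [6.7,1,11.6]
B = cylinder(h=2.5, r=6.4) → bbox [-6.4,-6.4,0] .. [6.4,6.4,2.5]
lo = A.lo+B.lo = [1.3-6.4, -4.4-6.4, 6.2+0] = [-5.100,-10.800,6.200]
hi = A.hi+B.hi = [6.7+6.4, 1+6.4, 11.6+2.5] = [13.100,7.400,14.100]
diag = √(18.2²+18.2²+7.9²) = √724.89 = 26.924

min=[-5.100,-10.800,6.200] max=[13.100,7.400,14.100] diag=26.924


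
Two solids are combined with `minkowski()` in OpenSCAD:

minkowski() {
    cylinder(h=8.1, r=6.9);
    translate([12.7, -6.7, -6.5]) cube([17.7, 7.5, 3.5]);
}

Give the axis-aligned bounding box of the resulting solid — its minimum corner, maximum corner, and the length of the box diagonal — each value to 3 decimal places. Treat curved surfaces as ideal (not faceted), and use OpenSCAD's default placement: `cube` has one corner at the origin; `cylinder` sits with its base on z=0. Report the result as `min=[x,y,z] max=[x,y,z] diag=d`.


min=[5.800,-13.600,-6.500] max=[37.300,7.700,5.100] diag=39.756

A = translate([12.7, -6.7, -6.5]) cube([17.7, 7.5, 3.5]) → bbox [12.7,-6.7,-6.5] .. [30.4,0.8,-3]
B = cylinder(h=8.1, r=6.9) → bbox [-6.9,-6.9,0] .. [6.9,6.9,8.1]
lo = A.lo+B.lo = [12.7-6.9, -6.7-6.9, -6.5+0] = [5.800,-13.600,-6.500]
hi = A.hi+B.hi = [30.4+6.9, 0.8+6.9, -3+8.1] = [37.300,7.700,5.100]
diag = √(31.5²+21.3²+11.6²) = √1580.5 = 39.756


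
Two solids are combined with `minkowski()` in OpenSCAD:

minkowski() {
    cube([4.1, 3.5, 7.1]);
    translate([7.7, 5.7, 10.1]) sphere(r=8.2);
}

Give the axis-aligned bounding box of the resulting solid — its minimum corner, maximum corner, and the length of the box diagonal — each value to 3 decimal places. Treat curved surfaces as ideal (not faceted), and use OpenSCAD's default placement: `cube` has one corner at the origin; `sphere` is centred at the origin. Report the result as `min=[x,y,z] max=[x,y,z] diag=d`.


A = translate([7.7, 5.7, 10.1]) sphere(r=8.2) → bbox [-0.5,-2.5,1.9] .. [15.9,13.9,18.3]
B = cube([4.1, 3.5, 7.1]) → bbox [0,0,0] .. [4.1,3.5,7.1]
lo = A.lo+B.lo = [-0.5+0, -2.5+0, 1.9+0] = [-0.500,-2.500,1.900]
hi = A.hi+B.hi = [15.9+4.1, 13.9+3.5, 18.3+7.1] = [20.000,17.400,25.400]
diag = √(20.5²+19.9²+23.5²) = √1368.51 = 36.993

min=[-0.500,-2.500,1.900] max=[20.000,17.400,25.400] diag=36.993


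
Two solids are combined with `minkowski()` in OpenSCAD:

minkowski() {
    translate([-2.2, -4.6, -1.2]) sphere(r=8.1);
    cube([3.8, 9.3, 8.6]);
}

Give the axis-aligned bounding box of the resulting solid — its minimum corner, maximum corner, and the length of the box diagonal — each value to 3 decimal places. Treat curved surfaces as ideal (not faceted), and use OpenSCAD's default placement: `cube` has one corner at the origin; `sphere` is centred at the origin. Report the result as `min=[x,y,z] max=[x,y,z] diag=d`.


A = translate([-2.2, -4.6, -1.2]) sphere(r=8.1) → bbox [-10.3,-12.7,-9.3] .. [5.9,3.5,6.9]
B = cube([3.8, 9.3, 8.6]) → bbox [0,0,0] .. [3.8,9.3,8.6]
lo = A.lo+B.lo = [-10.3+0, -12.7+0, -9.3+0] = [-10.300,-12.700,-9.300]
hi = A.hi+B.hi = [5.9+3.8, 3.5+9.3, 6.9+8.6] = [9.700,12.800,15.500]
diag = √(20²+25.5²+24.8²) = √1665.29 = 40.808

min=[-10.300,-12.700,-9.300] max=[9.700,12.800,15.500] diag=40.808


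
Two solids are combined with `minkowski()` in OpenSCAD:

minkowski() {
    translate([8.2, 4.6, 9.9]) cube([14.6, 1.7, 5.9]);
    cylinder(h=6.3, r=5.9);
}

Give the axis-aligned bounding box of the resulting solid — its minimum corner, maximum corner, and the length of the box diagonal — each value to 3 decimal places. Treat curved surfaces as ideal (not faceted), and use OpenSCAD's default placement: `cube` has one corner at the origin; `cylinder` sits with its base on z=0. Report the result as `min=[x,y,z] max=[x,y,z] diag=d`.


A = translate([8.2, 4.6, 9.9]) cube([14.6, 1.7, 5.9]) → bbox [8.2,4.6,9.9] .. [22.8,6.3,15.8]
B = cylinder(h=6.3, r=5.9) → bbox [-5.9,-5.9,0] .. [5.9,5.9,6.3]
lo = A.lo+B.lo = [8.2-5.9, 4.6-5.9, 9.9+0] = [2.300,-1.300,9.900]
hi = A.hi+B.hi = [22.8+5.9, 6.3+5.9, 15.8+6.3] = [28.700,12.200,22.100]
diag = √(26.4²+13.5²+12.2²) = √1028.05 = 32.063

min=[2.300,-1.300,9.900] max=[28.700,12.200,22.100] diag=32.063


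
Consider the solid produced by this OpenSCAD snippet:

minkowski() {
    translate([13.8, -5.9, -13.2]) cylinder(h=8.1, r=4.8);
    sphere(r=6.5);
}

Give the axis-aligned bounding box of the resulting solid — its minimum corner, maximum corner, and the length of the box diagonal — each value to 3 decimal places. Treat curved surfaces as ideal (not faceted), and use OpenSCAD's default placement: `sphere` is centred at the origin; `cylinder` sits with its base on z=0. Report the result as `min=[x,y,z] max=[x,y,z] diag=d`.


min=[2.500,-17.200,-19.700] max=[25.100,5.400,1.400] diag=38.298

A = translate([13.8, -5.9, -13.2]) cylinder(h=8.1, r=4.8) → bbox [9,-10.7,-13.2] .. [18.6,-1.1,-5.1]
B = sphere(r=6.5) → bbox [-6.5,-6.5,-6.5] .. [6.5,6.5,6.5]
lo = A.lo+B.lo = [9-6.5, -10.7-6.5, -13.2-6.5] = [2.500,-17.200,-19.700]
hi = A.hi+B.hi = [18.6+6.5, -1.1+6.5, -5.1+6.5] = [25.100,5.400,1.400]
diag = √(22.6²+22.6²+21.1²) = √1466.73 = 38.298


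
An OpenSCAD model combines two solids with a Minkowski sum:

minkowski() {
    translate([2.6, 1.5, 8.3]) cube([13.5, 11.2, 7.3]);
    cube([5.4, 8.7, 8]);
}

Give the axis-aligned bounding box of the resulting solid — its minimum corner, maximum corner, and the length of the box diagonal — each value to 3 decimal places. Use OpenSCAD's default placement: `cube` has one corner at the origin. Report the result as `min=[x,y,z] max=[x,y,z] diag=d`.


A = translate([2.6, 1.5, 8.3]) cube([13.5, 11.2, 7.3]) → bbox [2.6,1.5,8.3] .. [16.1,12.7,15.6]
B = cube([5.4, 8.7, 8]) → bbox [0,0,0] .. [5.4,8.7,8]
lo = A.lo+B.lo = [2.6+0, 1.5+0, 8.3+0] = [2.600,1.500,8.300]
hi = A.hi+B.hi = [16.1+5.4, 12.7+8.7, 15.6+8] = [21.500,21.400,23.600]
diag = √(18.9²+19.9²+15.3²) = √987.31 = 31.421

min=[2.600,1.500,8.300] max=[21.500,21.400,23.600] diag=31.421


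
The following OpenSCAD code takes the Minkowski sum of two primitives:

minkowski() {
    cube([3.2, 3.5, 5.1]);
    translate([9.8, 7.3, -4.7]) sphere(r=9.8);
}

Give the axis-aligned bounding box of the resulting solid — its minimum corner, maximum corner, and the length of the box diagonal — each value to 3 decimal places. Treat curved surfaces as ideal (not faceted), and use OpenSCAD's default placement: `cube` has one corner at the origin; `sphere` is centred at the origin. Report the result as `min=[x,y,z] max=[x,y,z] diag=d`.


min=[0.000,-2.500,-14.500] max=[22.800,20.600,10.200] diag=40.787

A = translate([9.8, 7.3, -4.7]) sphere(r=9.8) → bbox [0,-2.5,-14.5] .. [19.6,17.1,5.1]
B = cube([3.2, 3.5, 5.1]) → bbox [0,0,0] .. [3.2,3.5,5.1]
lo = A.lo+B.lo = [0+0, -2.5+0, -14.5+0] = [0.000,-2.500,-14.500]
hi = A.hi+B.hi = [19.6+3.2, 17.1+3.5, 5.1+5.1] = [22.800,20.600,10.200]
diag = √(22.8²+23.1²+24.7²) = √1663.54 = 40.787


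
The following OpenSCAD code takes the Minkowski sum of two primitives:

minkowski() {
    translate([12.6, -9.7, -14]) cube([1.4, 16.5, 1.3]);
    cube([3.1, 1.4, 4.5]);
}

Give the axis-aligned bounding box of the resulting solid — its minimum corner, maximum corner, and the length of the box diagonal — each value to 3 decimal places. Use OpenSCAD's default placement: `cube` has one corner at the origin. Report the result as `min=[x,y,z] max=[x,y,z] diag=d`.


A = translate([12.6, -9.7, -14]) cube([1.4, 16.5, 1.3]) → bbox [12.6,-9.7,-14] .. [14,6.8,-12.7]
B = cube([3.1, 1.4, 4.5]) → bbox [0,0,0] .. [3.1,1.4,4.5]
lo = A.lo+B.lo = [12.6+0, -9.7+0, -14+0] = [12.600,-9.700,-14.000]
hi = A.hi+B.hi = [14+3.1, 6.8+1.4, -12.7+4.5] = [17.100,8.200,-8.200]
diag = √(4.5²+17.9²+5.8²) = √374.3 = 19.347

min=[12.600,-9.700,-14.000] max=[17.100,8.200,-8.200] diag=19.347


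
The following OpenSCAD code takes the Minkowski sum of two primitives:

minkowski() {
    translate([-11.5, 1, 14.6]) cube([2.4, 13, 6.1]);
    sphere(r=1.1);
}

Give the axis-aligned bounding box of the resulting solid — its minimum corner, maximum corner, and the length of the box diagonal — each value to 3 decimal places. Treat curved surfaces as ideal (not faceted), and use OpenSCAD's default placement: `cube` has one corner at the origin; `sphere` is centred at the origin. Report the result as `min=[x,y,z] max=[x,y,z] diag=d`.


A = translate([-11.5, 1, 14.6]) cube([2.4, 13, 6.1]) → bbox [-11.5,1,14.6] .. [-9.1,14,20.7]
B = sphere(r=1.1) → bbox [-1.1,-1.1,-1.1] .. [1.1,1.1,1.1]
lo = A.lo+B.lo = [-11.5-1.1, 1-1.1, 14.6-1.1] = [-12.600,-0.100,13.500]
hi = A.hi+B.hi = [-9.1+1.1, 14+1.1, 20.7+1.1] = [-8.000,15.100,21.800]
diag = √(4.6²+15.2²+8.3²) = √321.09 = 17.919

min=[-12.600,-0.100,13.500] max=[-8.000,15.100,21.800] diag=17.919


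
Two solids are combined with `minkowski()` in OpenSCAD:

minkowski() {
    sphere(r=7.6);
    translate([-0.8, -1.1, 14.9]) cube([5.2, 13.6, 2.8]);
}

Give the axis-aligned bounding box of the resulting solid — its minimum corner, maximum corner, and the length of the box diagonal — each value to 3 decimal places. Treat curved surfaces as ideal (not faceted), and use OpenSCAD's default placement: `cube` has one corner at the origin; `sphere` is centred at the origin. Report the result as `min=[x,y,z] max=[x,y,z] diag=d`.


A = translate([-0.8, -1.1, 14.9]) cube([5.2, 13.6, 2.8]) → bbox [-0.8,-1.1,14.9] .. [4.4,12.5,17.7]
B = sphere(r=7.6) → bbox [-7.6,-7.6,-7.6] .. [7.6,7.6,7.6]
lo = A.lo+B.lo = [-0.8-7.6, -1.1-7.6, 14.9-7.6] = [-8.400,-8.700,7.300]
hi = A.hi+B.hi = [4.4+7.6, 12.5+7.6, 17.7+7.6] = [12.000,20.100,25.300]
diag = √(20.4²+28.8²+18²) = √1569.6 = 39.618

min=[-8.400,-8.700,7.300] max=[12.000,20.100,25.300] diag=39.618


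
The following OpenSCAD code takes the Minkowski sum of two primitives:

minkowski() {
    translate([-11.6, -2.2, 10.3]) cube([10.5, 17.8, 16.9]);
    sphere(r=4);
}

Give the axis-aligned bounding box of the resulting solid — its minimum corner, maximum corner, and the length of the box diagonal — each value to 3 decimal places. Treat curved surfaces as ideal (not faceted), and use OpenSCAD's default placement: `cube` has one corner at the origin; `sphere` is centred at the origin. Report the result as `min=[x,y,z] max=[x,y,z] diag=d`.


A = translate([-11.6, -2.2, 10.3]) cube([10.5, 17.8, 16.9]) → bbox [-11.6,-2.2,10.3] .. [-1.1,15.6,27.2]
B = sphere(r=4) → bbox [-4,-4,-4] .. [4,4,4]
lo = A.lo+B.lo = [-11.6-4, -2.2-4, 10.3-4] = [-15.600,-6.200,6.300]
hi = A.hi+B.hi = [-1.1+4, 15.6+4, 27.2+4] = [2.900,19.600,31.200]
diag = √(18.5²+25.8²+24.9²) = √1627.9 = 40.347

min=[-15.600,-6.200,6.300] max=[2.900,19.600,31.200] diag=40.347


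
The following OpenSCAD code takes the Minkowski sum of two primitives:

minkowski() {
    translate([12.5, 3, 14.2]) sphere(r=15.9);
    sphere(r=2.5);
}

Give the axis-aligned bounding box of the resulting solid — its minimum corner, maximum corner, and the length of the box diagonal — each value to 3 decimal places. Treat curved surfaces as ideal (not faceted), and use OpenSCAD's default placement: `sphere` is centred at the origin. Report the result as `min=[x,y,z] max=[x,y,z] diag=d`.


A = translate([12.5, 3, 14.2]) sphere(r=15.9) → bbox [-3.4,-12.9,-1.7] .. [28.4,18.9,30.1]
B = sphere(r=2.5) → bbox [-2.5,-2.5,-2.5] .. [2.5,2.5,2.5]
lo = A.lo+B.lo = [-3.4-2.5, -12.9-2.5, -1.7-2.5] = [-5.900,-15.400,-4.200]
hi = A.hi+B.hi = [28.4+2.5, 18.9+2.5, 30.1+2.5] = [30.900,21.400,32.600]
diag = √(36.8²+36.8²+36.8²) = √4062.72 = 63.739

min=[-5.900,-15.400,-4.200] max=[30.900,21.400,32.600] diag=63.739


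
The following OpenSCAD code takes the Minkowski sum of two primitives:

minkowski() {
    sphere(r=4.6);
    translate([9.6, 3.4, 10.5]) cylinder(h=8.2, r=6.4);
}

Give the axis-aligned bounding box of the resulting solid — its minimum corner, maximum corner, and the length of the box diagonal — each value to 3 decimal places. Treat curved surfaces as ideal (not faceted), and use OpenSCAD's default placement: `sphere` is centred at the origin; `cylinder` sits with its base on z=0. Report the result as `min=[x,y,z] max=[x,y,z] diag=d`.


min=[-1.400,-7.600,5.900] max=[20.600,14.400,23.300] diag=35.648

A = translate([9.6, 3.4, 10.5]) cylinder(h=8.2, r=6.4) → bbox [3.2,-3,10.5] .. [16,9.8,18.7]
B = sphere(r=4.6) → bbox [-4.6,-4.6,-4.6] .. [4.6,4.6,4.6]
lo = A.lo+B.lo = [3.2-4.6, -3-4.6, 10.5-4.6] = [-1.400,-7.600,5.900]
hi = A.hi+B.hi = [16+4.6, 9.8+4.6, 18.7+4.6] = [20.600,14.400,23.300]
diag = √(22²+22²+17.4²) = √1270.76 = 35.648


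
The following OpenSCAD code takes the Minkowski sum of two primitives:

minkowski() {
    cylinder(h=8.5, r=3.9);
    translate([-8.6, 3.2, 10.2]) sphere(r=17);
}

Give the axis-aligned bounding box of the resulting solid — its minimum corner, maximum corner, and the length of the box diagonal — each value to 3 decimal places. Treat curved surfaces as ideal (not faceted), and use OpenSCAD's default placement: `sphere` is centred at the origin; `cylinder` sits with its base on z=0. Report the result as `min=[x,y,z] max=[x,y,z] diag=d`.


A = translate([-8.6, 3.2, 10.2]) sphere(r=17) → bbox [-25.6,-13.8,-6.8] .. [8.4,20.2,27.2]
B = cylinder(h=8.5, r=3.9) → bbox [-3.9,-3.9,0] .. [3.9,3.9,8.5]
lo = A.lo+B.lo = [-25.6-3.9, -13.8-3.9, -6.8+0] = [-29.500,-17.700,-6.800]
hi = A.hi+B.hi = [8.4+3.9, 20.2+3.9, 27.2+8.5] = [12.300,24.100,35.700]
diag = √(41.8²+41.8²+42.5²) = √5300.73 = 72.806

min=[-29.500,-17.700,-6.800] max=[12.300,24.100,35.700] diag=72.806


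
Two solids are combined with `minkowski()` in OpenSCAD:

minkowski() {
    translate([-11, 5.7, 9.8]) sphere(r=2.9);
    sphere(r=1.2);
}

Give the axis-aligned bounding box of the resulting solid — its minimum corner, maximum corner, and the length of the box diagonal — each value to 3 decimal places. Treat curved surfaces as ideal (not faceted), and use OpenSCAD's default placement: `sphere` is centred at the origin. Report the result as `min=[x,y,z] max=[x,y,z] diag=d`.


min=[-15.100,1.600,5.700] max=[-6.900,9.800,13.900] diag=14.203

A = translate([-11, 5.7, 9.8]) sphere(r=2.9) → bbox [-13.9,2.8,6.9] .. [-8.1,8.6,12.7]
B = sphere(r=1.2) → bbox [-1.2,-1.2,-1.2] .. [1.2,1.2,1.2]
lo = A.lo+B.lo = [-13.9-1.2, 2.8-1.2, 6.9-1.2] = [-15.100,1.600,5.700]
hi = A.hi+B.hi = [-8.1+1.2, 8.6+1.2, 12.7+1.2] = [-6.900,9.800,13.900]
diag = √(8.2²+8.2²+8.2²) = √201.72 = 14.203


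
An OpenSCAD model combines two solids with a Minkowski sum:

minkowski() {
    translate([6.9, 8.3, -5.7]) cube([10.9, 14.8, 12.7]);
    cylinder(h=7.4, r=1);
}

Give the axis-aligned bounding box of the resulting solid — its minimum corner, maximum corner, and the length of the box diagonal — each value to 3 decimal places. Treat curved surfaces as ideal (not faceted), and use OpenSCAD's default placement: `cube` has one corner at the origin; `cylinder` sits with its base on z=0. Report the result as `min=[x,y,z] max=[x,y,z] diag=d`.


min=[5.900,7.300,-5.700] max=[18.800,24.100,14.400] diag=29.200

A = translate([6.9, 8.3, -5.7]) cube([10.9, 14.8, 12.7]) → bbox [6.9,8.3,-5.7] .. [17.8,23.1,7]
B = cylinder(h=7.4, r=1) → bbox [-1,-1,0] .. [1,1,7.4]
lo = A.lo+B.lo = [6.9-1, 8.3-1, -5.7+0] = [5.900,7.300,-5.700]
hi = A.hi+B.hi = [17.8+1, 23.1+1, 7+7.4] = [18.800,24.100,14.400]
diag = √(12.9²+16.8²+20.1²) = √852.66 = 29.200


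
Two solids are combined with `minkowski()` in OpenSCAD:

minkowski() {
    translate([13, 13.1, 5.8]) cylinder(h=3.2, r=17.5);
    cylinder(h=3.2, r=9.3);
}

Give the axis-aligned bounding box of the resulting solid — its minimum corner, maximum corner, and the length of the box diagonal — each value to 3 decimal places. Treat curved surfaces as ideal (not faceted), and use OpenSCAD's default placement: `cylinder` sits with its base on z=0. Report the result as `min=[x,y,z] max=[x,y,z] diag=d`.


A = translate([13, 13.1, 5.8]) cylinder(h=3.2, r=17.5) → bbox [-4.5,-4.4,5.8] .. [30.5,30.6,9]
B = cylinder(h=3.2, r=9.3) → bbox [-9.3,-9.3,0] .. [9.3,9.3,3.2]
lo = A.lo+B.lo = [-4.5-9.3, -4.4-9.3, 5.8+0] = [-13.800,-13.700,5.800]
hi = A.hi+B.hi = [30.5+9.3, 30.6+9.3, 9+3.2] = [39.800,39.900,12.200]
diag = √(53.6²+53.6²+6.4²) = √5786.88 = 76.072

min=[-13.800,-13.700,5.800] max=[39.800,39.900,12.200] diag=76.072


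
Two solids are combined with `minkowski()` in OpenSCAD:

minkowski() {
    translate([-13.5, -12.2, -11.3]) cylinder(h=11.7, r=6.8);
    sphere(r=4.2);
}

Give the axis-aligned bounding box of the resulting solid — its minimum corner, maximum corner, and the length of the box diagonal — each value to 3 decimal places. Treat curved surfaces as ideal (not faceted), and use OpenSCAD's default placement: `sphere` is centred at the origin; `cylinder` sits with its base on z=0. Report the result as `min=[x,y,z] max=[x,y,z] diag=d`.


A = translate([-13.5, -12.2, -11.3]) cylinder(h=11.7, r=6.8) → bbox [-20.3,-19,-11.3] .. [-6.7,-5.4,0.4]
B = sphere(r=4.2) → bbox [-4.2,-4.2,-4.2] .. [4.2,4.2,4.2]
lo = A.lo+B.lo = [-20.3-4.2, -19-4.2, -11.3-4.2] = [-24.500,-23.200,-15.500]
hi = A.hi+B.hi = [-6.7+4.2, -5.4+4.2, 0.4+4.2] = [-2.500,-1.200,4.600]
diag = √(22²+22²+20.1²) = √1372.01 = 37.041

min=[-24.500,-23.200,-15.500] max=[-2.500,-1.200,4.600] diag=37.041


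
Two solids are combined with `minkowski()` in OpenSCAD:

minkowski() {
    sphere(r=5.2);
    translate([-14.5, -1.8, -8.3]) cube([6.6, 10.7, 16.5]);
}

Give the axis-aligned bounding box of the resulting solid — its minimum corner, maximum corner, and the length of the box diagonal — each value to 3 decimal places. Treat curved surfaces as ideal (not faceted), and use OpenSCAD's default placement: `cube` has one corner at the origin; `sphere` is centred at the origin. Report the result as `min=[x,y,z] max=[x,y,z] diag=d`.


min=[-19.700,-7.000,-13.500] max=[-2.700,14.100,13.400] diag=38.181

A = translate([-14.5, -1.8, -8.3]) cube([6.6, 10.7, 16.5]) → bbox [-14.5,-1.8,-8.3] .. [-7.9,8.9,8.2]
B = sphere(r=5.2) → bbox [-5.2,-5.2,-5.2] .. [5.2,5.2,5.2]
lo = A.lo+B.lo = [-14.5-5.2, -1.8-5.2, -8.3-5.2] = [-19.700,-7.000,-13.500]
hi = A.hi+B.hi = [-7.9+5.2, 8.9+5.2, 8.2+5.2] = [-2.700,14.100,13.400]
diag = √(17²+21.1²+26.9²) = √1457.82 = 38.181


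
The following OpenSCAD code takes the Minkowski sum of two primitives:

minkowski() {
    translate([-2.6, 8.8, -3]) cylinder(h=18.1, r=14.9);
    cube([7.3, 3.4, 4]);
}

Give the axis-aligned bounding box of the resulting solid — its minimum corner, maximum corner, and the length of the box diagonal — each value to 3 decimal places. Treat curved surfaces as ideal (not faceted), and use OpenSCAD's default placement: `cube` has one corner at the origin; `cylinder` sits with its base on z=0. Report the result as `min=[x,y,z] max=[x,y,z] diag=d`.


min=[-17.500,-6.100,-3.000] max=[19.600,27.100,19.100] diag=54.471

A = translate([-2.6, 8.8, -3]) cylinder(h=18.1, r=14.9) → bbox [-17.5,-6.1,-3] .. [12.3,23.7,15.1]
B = cube([7.3, 3.4, 4]) → bbox [0,0,0] .. [7.3,3.4,4]
lo = A.lo+B.lo = [-17.5+0, -6.1+0, -3+0] = [-17.500,-6.100,-3.000]
hi = A.hi+B.hi = [12.3+7.3, 23.7+3.4, 15.1+4] = [19.600,27.100,19.100]
diag = √(37.1²+33.2²+22.1²) = √2967.06 = 54.471


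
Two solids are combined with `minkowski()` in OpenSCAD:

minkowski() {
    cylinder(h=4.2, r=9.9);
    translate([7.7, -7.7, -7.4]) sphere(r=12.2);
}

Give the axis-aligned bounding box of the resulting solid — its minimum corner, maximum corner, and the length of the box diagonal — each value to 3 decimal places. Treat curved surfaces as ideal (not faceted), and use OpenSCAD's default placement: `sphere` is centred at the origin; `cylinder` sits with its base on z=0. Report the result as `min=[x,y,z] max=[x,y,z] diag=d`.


A = translate([7.7, -7.7, -7.4]) sphere(r=12.2) → bbox [-4.5,-19.9,-19.6] .. [19.9,4.5,4.8]
B = cylinder(h=4.2, r=9.9) → bbox [-9.9,-9.9,0] .. [9.9,9.9,4.2]
lo = A.lo+B.lo = [-4.5-9.9, -19.9-9.9, -19.6+0] = [-14.400,-29.800,-19.600]
hi = A.hi+B.hi = [19.9+9.9, 4.5+9.9, 4.8+4.2] = [29.800,14.400,9.000]
diag = √(44.2²+44.2²+28.6²) = √4725.24 = 68.740

min=[-14.400,-29.800,-19.600] max=[29.800,14.400,9.000] diag=68.740


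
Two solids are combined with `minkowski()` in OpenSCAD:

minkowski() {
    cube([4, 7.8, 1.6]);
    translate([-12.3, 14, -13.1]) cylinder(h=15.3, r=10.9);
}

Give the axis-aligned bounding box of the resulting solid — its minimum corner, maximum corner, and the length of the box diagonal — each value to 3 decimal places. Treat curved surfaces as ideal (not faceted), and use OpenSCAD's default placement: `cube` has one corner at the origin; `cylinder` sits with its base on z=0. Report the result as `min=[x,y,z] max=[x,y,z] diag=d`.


A = translate([-12.3, 14, -13.1]) cylinder(h=15.3, r=10.9) → bbox [-23.2,3.1,-13.1] .. [-1.4,24.9,2.2]
B = cube([4, 7.8, 1.6]) → bbox [0,0,0] .. [4,7.8,1.6]
lo = A.lo+B.lo = [-23.2+0, 3.1+0, -13.1+0] = [-23.200,3.100,-13.100]
hi = A.hi+B.hi = [-1.4+4, 24.9+7.8, 2.2+1.6] = [2.600,32.700,3.800]
diag = √(25.8²+29.6²+16.9²) = √1827.41 = 42.748

min=[-23.200,3.100,-13.100] max=[2.600,32.700,3.800] diag=42.748


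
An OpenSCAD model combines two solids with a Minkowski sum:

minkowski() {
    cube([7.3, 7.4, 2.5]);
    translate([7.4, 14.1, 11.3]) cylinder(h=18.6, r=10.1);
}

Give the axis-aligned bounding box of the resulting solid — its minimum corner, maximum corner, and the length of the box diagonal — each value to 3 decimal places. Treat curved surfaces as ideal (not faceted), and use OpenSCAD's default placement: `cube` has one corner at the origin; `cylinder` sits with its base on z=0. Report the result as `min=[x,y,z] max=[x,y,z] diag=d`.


min=[-2.700,4.000,11.300] max=[24.800,31.600,32.400] diag=44.308

A = translate([7.4, 14.1, 11.3]) cylinder(h=18.6, r=10.1) → bbox [-2.7,4,11.3] .. [17.5,24.2,29.9]
B = cube([7.3, 7.4, 2.5]) → bbox [0,0,0] .. [7.3,7.4,2.5]
lo = A.lo+B.lo = [-2.7+0, 4+0, 11.3+0] = [-2.700,4.000,11.300]
hi = A.hi+B.hi = [17.5+7.3, 24.2+7.4, 29.9+2.5] = [24.800,31.600,32.400]
diag = √(27.5²+27.6²+21.1²) = √1963.22 = 44.308


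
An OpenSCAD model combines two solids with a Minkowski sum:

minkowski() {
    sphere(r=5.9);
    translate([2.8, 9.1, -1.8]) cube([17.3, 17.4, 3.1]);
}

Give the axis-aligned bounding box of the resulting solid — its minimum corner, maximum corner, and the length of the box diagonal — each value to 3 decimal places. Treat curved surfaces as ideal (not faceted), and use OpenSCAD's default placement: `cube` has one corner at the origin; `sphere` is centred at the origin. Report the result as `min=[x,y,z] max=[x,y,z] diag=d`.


min=[-3.100,3.200,-7.700] max=[26.000,32.400,7.200] diag=43.834

A = translate([2.8, 9.1, -1.8]) cube([17.3, 17.4, 3.1]) → bbox [2.8,9.1,-1.8] .. [20.1,26.5,1.3]
B = sphere(r=5.9) → bbox [-5.9,-5.9,-5.9] .. [5.9,5.9,5.9]
lo = A.lo+B.lo = [2.8-5.9, 9.1-5.9, -1.8-5.9] = [-3.100,3.200,-7.700]
hi = A.hi+B.hi = [20.1+5.9, 26.5+5.9, 1.3+5.9] = [26.000,32.400,7.200]
diag = √(29.1²+29.2²+14.9²) = √1921.46 = 43.834


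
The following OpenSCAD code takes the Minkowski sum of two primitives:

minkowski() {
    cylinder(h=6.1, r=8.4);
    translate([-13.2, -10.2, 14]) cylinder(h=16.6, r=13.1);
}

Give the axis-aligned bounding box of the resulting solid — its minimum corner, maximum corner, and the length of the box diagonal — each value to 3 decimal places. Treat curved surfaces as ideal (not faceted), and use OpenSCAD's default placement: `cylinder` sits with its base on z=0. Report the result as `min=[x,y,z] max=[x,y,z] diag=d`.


min=[-34.700,-31.700,14.000] max=[8.300,11.300,36.700] diag=64.910

A = translate([-13.2, -10.2, 14]) cylinder(h=16.6, r=13.1) → bbox [-26.3,-23.3,14] .. [-0.1,2.9,30.6]
B = cylinder(h=6.1, r=8.4) → bbox [-8.4,-8.4,0] .. [8.4,8.4,6.1]
lo = A.lo+B.lo = [-26.3-8.4, -23.3-8.4, 14+0] = [-34.700,-31.700,14.000]
hi = A.hi+B.hi = [-0.1+8.4, 2.9+8.4, 30.6+6.1] = [8.300,11.300,36.700]
diag = √(43²+43²+22.7²) = √4213.29 = 64.910


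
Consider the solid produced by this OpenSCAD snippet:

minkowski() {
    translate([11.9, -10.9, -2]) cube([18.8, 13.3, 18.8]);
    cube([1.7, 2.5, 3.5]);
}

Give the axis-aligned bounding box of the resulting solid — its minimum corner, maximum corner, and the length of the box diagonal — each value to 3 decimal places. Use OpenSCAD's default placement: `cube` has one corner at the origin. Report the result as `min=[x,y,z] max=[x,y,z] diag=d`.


min=[11.900,-10.900,-2.000] max=[32.400,4.900,20.300] diag=34.164

A = translate([11.9, -10.9, -2]) cube([18.8, 13.3, 18.8]) → bbox [11.9,-10.9,-2] .. [30.7,2.4,16.8]
B = cube([1.7, 2.5, 3.5]) → bbox [0,0,0] .. [1.7,2.5,3.5]
lo = A.lo+B.lo = [11.9+0, -10.9+0, -2+0] = [11.900,-10.900,-2.000]
hi = A.hi+B.hi = [30.7+1.7, 2.4+2.5, 16.8+3.5] = [32.400,4.900,20.300]
diag = √(20.5²+15.8²+22.3²) = √1167.18 = 34.164
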